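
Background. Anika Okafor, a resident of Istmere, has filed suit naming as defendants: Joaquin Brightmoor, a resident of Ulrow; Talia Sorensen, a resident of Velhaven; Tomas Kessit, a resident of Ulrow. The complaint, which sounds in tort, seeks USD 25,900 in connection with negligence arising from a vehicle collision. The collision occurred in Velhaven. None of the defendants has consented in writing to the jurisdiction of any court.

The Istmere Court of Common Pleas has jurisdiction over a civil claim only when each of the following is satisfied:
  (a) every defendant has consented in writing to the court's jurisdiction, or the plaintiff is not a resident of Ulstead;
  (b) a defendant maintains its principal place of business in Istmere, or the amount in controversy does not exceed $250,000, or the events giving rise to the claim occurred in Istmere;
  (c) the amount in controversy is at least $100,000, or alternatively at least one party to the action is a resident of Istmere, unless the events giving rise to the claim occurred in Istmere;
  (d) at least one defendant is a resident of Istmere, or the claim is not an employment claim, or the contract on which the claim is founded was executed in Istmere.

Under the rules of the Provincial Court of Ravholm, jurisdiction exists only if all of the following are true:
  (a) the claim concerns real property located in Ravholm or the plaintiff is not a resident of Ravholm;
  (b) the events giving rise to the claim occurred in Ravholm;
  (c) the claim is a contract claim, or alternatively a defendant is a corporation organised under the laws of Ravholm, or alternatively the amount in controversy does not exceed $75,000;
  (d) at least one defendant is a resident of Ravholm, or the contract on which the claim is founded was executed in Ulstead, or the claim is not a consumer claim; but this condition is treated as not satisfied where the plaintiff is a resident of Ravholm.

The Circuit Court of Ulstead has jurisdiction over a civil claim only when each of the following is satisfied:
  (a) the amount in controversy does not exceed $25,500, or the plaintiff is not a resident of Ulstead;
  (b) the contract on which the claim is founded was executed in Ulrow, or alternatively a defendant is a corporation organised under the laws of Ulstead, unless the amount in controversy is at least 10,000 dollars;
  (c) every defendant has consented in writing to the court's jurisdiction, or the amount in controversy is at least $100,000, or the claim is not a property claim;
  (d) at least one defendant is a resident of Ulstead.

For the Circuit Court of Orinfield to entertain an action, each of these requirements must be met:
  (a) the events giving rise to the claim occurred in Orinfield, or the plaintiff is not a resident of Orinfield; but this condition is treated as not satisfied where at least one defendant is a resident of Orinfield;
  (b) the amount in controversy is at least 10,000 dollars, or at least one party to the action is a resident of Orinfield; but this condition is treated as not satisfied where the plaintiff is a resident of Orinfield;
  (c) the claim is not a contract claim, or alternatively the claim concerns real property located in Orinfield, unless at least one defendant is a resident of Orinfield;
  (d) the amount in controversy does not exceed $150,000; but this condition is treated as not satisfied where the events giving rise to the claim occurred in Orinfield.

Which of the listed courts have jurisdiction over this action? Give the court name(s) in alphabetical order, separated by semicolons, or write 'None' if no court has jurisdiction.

The Istmere Court of Common Pleas:
  (a) The plaintiff resides in Istmere, which is not Ulstead, which satisfies one of the alternatives. Satisfied.
  (b) The amount in controversy is $25,900, within the USD 250,000 ceiling, so this disjunct is met. Condition met.
  (c) Anika Okafor resides in Istmere, which satisfies one of the alternatives. Satisfied.
  (d) The claim is a tort claim, not an employment claim, so this disjunct is met. Met.
  → All conditions met; jurisdiction exists.
The Provincial Court of Ravholm:
  (a) The plaintiff resides in Istmere, which is not Ravholm, so this disjunct is met. Met.
  (b) The operative events occurred in Velhaven, not Ravholm. Condition not met.
  (c) The amount in controversy is USD 25,900, within the USD 75,000 ceiling, so one alternative holds. Condition met.
  (d) The claim is a tort claim, not a consumer claim, which satisfies one of the alternatives. The exception is not triggered, since the plaintiff resides in Istmere, not Ravholm. Met.
  → The court lacks jurisdiction.
The Circuit Court of Ulstead:
  (a) The plaintiff resides in Istmere, which is not Ulstead, so this disjunct is met. Satisfied.
  (b) No contract (and hence no place of execution) is alleged; no defendant is a corporation — every alternative fails. However, the amount in controversy is 25,900 dollars, which meets the USD 10,000 floor, so the 'unless' proviso supplies this condition. Satisfied.
  (c) The claim is a tort claim, not a property claim, so this disjunct is met. Met.
  (d) No defendant resides in Ulstead (they reside in Ulrow, Velhaven, Ulrow). Not met.
  → No jurisdiction.
The Circuit Court of Orinfield:
  (a) The plaintiff resides in Istmere, which is not Orinfield, so one alternative holds. The carve-out does not apply: no defendant resides in Orinfield (they reside in Ulrow, Velhaven, Ulrow). Satisfied.
  (b) The amount in controversy is USD 25,900, which meets the 10,000 dollars floor, so one alternative holds. The exception is not triggered, since the plaintiff resides in Istmere, not Orinfield. Satisfied.
  (c) The claim is a tort claim, not a contract claim, so one alternative holds. Met.
  (d) The amount in controversy is USD 25,900, within the USD 150,000 ceiling. And the carve-out is inapplicable — the operative events occurred in Velhaven, not Orinfield. Satisfied.
  → The court has jurisdiction.

the Circuit Court of Orinfield; the Istmere Court of Common Pleas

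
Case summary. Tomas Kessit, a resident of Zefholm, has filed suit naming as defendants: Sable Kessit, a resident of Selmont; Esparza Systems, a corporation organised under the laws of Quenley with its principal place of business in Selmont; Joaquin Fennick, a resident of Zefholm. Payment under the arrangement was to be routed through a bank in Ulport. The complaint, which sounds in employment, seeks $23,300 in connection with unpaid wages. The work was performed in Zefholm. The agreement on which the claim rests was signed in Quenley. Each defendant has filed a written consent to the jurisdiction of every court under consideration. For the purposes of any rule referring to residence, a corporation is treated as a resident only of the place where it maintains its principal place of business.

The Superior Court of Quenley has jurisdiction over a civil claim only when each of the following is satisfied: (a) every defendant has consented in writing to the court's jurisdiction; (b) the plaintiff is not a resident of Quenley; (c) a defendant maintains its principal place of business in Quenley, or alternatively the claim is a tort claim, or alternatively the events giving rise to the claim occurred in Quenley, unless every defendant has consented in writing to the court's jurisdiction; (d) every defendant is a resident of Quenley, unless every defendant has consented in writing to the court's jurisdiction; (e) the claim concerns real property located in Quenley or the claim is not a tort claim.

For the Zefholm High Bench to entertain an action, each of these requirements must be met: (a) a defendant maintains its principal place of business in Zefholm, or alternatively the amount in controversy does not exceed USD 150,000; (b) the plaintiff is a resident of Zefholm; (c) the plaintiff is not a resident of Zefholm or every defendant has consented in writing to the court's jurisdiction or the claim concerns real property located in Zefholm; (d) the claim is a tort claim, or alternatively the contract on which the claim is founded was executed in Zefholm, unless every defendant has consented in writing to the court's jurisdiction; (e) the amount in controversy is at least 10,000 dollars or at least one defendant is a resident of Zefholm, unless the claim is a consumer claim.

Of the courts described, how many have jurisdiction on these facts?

2

The Superior Court of Quenley:
  (a) Every defendant has filed written consent. Met.
  (b) The plaintiff resides in Zefholm, which is not Quenley. Satisfied.
  (c) The corporate defendant(s) have their principal place of business in Selmont, not Quenley; the claim is an employment claim, not a tort claim; the operative events occurred in Zefholm, not Quenley — none of the alternatives is met. However, every defendant has filed written consent, so the 'unless' proviso supplies this condition. Condition met.
  (d) The defendants reside as follows — Sable Kessit in Selmont, Esparza Systems in Selmont, Joaquin Fennick in Zefholm — not all in Quenley. The proviso rescues it, though: every defendant has filed written consent. Condition met.
  (e) The claim is an employment claim, not a tort claim, so this disjunct is met. Condition met.
  → Every requirement is satisfied — jurisdiction.
The Zefholm High Bench:
  (a) The amount in controversy is $23,300, within the 150,000 dollars ceiling, so one alternative holds. Met.
  (b) The plaintiff resides in Zefholm. Condition met.
  (c) Every defendant has filed written consent — that alternative is enough. Satisfied.
  (d) The claim is an employment claim, not a tort claim; the contract was executed in Quenley, not Zefholm — none of the alternatives is met. However, every defendant has filed written consent, so the 'unless' proviso supplies this condition. Satisfied.
  (e) The amount in controversy is $23,300, which meets the $10,000 floor, so this disjunct is met. Condition met.
  → Jurisdiction lies.
Courts with jurisdiction: the Superior Court of Quenley, the Zefholm High Bench — 2 in total.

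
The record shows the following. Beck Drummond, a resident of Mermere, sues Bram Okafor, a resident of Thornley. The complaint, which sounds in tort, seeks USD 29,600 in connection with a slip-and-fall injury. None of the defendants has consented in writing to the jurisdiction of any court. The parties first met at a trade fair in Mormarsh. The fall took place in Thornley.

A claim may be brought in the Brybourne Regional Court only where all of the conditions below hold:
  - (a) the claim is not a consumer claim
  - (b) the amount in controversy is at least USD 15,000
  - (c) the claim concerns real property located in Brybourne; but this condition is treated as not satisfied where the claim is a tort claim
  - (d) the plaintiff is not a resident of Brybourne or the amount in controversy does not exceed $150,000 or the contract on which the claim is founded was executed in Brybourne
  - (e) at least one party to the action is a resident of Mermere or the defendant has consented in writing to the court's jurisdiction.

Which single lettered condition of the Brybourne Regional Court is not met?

The Brybourne Regional Court:
  (a) The claim is a tort claim, not a consumer claim. Met.
  (b) The amount in controversy is 29,600 dollars, which meets the USD 15,000 floor. Met.
  (c) The claim does not concern real property. Fails.
  (d) The plaintiff resides in Mermere, which is not Brybourne — that alternative is enough. Met.
  (e) Beck Drummond resides in Mermere, so this disjunct is met. Condition met.
Only condition (c) fails.

(c)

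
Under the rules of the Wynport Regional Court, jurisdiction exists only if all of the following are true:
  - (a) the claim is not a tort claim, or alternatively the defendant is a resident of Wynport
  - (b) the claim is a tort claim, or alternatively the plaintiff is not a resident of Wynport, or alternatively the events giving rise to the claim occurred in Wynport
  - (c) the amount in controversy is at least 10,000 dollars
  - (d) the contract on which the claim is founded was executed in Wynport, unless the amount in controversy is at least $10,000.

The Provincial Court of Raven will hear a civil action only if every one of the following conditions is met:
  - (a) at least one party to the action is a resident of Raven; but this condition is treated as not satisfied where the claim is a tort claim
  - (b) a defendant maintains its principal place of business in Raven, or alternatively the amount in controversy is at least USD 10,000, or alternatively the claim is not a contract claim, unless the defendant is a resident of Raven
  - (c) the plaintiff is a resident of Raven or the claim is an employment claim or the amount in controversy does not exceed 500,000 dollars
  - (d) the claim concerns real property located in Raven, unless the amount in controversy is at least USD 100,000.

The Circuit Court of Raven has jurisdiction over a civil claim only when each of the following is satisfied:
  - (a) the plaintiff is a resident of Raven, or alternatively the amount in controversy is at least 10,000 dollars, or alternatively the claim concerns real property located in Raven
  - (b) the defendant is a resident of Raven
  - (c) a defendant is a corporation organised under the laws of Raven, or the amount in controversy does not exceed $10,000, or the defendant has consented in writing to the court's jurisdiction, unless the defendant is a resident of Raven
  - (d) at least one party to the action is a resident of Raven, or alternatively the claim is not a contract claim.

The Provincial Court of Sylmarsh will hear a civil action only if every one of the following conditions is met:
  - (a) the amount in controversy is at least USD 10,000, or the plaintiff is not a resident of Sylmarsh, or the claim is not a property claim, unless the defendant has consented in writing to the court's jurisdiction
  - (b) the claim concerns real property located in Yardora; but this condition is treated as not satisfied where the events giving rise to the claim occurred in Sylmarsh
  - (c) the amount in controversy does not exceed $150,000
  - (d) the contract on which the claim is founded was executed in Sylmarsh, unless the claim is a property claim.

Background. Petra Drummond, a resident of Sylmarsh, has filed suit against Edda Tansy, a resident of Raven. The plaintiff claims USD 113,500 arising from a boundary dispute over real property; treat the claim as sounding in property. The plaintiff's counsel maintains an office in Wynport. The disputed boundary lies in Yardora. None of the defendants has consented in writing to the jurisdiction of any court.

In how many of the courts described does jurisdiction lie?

The Wynport Regional Court:
  (a) The claim is a property claim, not a tort claim — that alternative is enough. Met.
  (b) The plaintiff resides in Sylmarsh, which is not Wynport, which satisfies one of the alternatives. Satisfied.
  (c) The amount in controversy is $113,500, which meets the 10,000 dollars floor. Met.
  (d) No contract (and hence no place of execution) is alleged. The proviso rescues it, though: the amount in controversy is USD 113,500, which meets the $10,000 floor. Condition met.
  → All conditions met; jurisdiction exists.
The Provincial Court of Raven:
  (a) Edda Tansy resides in Raven. The exception is not triggered, since the claim is a property claim, not a tort claim. Condition met.
  (b) The amount in controversy is USD 113,500, which meets the USD 10,000 floor, which satisfies one of the alternatives. Satisfied.
  (c) The amount in controversy is 113,500 dollars, within the $500,000 ceiling, so this disjunct is met. Satisfied.
  (d) The property lies in Yardora, not Raven. However, the amount in controversy is 113,500 dollars, which meets the $100,000 floor, so the 'unless' proviso supplies this condition. Met.
  → Every requirement is satisfied — jurisdiction.
The Circuit Court of Raven:
  (a) The amount in controversy is 113,500 dollars, which meets the USD 10,000 floor, so one alternative holds. Condition met.
  (b) The defendant resides in Raven. Met.
  (c) No defendant is a corporation; the amount in controversy is $113,500, above the USD 10,000 ceiling; no such written consent has been filed — no alternative holds. But the defendant resides in Raven, and the 'unless' clause therefore excuses the requirement. Satisfied.
  (d) Edda Tansy resides in Raven, so this disjunct is met. Satisfied.
  → The court has jurisdiction.
The Provincial Court of Sylmarsh:
  (a) The amount in controversy is $113,500, which meets the $10,000 floor, so one alternative holds. Condition met.
  (b) The property lies in Yardora. And the carve-out is inapplicable — the operative events occurred in Yardora, not Sylmarsh. Met.
  (c) The amount in controversy is 113,500 dollars, within the $150,000 ceiling. Satisfied.
  (d) No contract (and hence no place of execution) is alleged. But the claim is a property claim, and the 'unless' clause therefore excuses the requirement. Met.
  → All conditions met; jurisdiction exists.
Courts with jurisdiction: the Wynport Regional Court, the Provincial Court of Raven, the Circuit Court of Raven, the Provincial Court of Sylmarsh — 4 in total.

4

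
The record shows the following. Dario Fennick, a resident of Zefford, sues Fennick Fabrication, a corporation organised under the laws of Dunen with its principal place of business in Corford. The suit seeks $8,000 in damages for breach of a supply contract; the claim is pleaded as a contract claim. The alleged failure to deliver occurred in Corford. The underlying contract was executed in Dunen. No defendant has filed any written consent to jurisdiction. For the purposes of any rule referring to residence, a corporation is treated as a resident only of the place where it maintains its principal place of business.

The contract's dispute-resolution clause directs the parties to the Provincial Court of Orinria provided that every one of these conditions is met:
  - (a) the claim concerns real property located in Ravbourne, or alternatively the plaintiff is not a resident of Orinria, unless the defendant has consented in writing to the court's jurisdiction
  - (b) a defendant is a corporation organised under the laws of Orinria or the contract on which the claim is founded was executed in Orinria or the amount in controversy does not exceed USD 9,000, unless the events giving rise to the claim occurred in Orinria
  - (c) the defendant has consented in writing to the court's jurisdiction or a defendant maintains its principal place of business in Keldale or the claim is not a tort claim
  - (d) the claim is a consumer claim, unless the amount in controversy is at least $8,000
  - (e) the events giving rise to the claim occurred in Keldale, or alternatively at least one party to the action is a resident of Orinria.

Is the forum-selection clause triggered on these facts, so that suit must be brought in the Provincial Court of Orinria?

No

The Provincial Court of Orinria:
  (a) The plaintiff resides in Zefford, which is not Orinria, so one alternative holds. Condition met.
  (b) The amount in controversy is 8,000 dollars, within the USD 9,000 ceiling, which satisfies one of the alternatives. Condition met.
  (c) The claim is a contract claim, not a tort claim — that alternative is enough. Met.
  (d) The claim is a contract claim, not a consumer claim. But the amount in controversy is USD 8,000, which meets the $8,000 floor, and the 'unless' clause therefore excuses the requirement. Met.
  (e) The operative events occurred in Corford, not Keldale; no party resides in Orinria — no alternative holds. Not met.
  → The clause does not apply.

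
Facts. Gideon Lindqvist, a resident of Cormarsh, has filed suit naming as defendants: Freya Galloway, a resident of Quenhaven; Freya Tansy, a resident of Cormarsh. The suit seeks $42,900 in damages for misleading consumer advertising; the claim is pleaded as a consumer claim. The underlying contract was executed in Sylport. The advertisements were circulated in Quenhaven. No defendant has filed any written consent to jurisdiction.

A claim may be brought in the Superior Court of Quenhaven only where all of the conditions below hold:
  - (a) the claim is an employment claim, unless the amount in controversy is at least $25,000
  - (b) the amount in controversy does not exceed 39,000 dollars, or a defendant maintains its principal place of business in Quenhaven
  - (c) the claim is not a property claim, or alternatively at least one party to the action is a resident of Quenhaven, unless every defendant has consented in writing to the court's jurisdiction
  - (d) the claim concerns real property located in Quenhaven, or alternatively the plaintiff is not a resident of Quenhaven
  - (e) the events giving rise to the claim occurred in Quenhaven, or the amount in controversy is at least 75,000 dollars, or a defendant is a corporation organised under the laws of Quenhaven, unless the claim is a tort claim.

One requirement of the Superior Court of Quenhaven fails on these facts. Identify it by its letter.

The Superior Court of Quenhaven:
  (a) The claim is a consumer claim, not an employment claim. The proviso rescues it, though: the amount in controversy is $42,900, which meets the $25,000 floor. Condition met.
  (b) The amount in controversy is USD 42,900, above the 39,000 dollars ceiling; no defendant is a corporation — none of the alternatives is met. Condition not met.
  (c) The claim is a consumer claim, not a property claim, so one alternative holds. Satisfied.
  (d) The plaintiff resides in Cormarsh, which is not Quenhaven — that alternative is enough. Met.
  (e) The operative events occurred in Quenhaven, which satisfies one of the alternatives. Satisfied.
Only condition (b) fails.

(b)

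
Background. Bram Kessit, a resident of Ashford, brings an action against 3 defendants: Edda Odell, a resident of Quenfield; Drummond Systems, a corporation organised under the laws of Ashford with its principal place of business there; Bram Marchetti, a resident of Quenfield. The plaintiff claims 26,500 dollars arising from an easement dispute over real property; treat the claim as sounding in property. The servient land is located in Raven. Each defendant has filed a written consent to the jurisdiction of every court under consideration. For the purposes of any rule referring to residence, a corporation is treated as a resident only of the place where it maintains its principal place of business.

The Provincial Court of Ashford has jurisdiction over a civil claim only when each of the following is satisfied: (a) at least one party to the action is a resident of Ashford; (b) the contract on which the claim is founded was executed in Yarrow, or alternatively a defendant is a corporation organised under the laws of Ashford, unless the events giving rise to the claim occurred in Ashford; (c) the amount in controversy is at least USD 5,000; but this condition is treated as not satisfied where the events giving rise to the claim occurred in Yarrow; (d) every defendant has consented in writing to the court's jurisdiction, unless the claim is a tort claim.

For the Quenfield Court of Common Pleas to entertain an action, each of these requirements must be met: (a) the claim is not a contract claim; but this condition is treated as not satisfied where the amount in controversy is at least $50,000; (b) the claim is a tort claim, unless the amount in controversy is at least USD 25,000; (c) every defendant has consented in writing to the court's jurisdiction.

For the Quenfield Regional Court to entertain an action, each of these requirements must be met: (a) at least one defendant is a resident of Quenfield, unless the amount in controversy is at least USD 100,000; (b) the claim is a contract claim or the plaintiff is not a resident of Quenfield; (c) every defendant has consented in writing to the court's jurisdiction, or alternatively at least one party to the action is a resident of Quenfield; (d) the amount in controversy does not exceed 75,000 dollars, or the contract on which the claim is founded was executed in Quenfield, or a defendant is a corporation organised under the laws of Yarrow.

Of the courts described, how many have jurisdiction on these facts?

3

The Provincial Court of Ashford:
  (a) Bram Kessit resides in Ashford. Condition met.
  (b) Drummond Systems is organised under the laws of Ashford — that alternative is enough. Condition met.
  (c) The amount in controversy is USD 26,500, which meets the USD 5,000 floor. The exception is not triggered, since the operative events occurred in Raven, not Yarrow. Met.
  (d) Every defendant has filed written consent. Met.
  → All conditions met; jurisdiction exists.
The Quenfield Court of Common Pleas:
  (a) The claim is a property claim, not a contract claim. The exception is not triggered, since the amount in controversy is 26,500 dollars, below the 50,000 dollars floor. Condition met.
  (b) The claim is a property claim, not a tort claim. The proviso rescues it, though: the amount in controversy is USD 26,500, which meets the USD 25,000 floor. Satisfied.
  (c) Every defendant has filed written consent. Met.
  → Jurisdiction lies.
The Quenfield Regional Court:
  (a) Edda Odell resides in Quenfield. Met.
  (b) The plaintiff resides in Ashford, which is not Quenfield, which satisfies one of the alternatives. Met.
  (c) Every defendant has filed written consent, which satisfies one of the alternatives. Met.
  (d) The amount in controversy is $26,500, within the 75,000 dollars ceiling, so this disjunct is met. Condition met.
  → Every requirement is satisfied — jurisdiction.
Courts with jurisdiction: the Provincial Court of Ashford, the Quenfield Court of Common Pleas, the Quenfield Regional Court — 3 in total.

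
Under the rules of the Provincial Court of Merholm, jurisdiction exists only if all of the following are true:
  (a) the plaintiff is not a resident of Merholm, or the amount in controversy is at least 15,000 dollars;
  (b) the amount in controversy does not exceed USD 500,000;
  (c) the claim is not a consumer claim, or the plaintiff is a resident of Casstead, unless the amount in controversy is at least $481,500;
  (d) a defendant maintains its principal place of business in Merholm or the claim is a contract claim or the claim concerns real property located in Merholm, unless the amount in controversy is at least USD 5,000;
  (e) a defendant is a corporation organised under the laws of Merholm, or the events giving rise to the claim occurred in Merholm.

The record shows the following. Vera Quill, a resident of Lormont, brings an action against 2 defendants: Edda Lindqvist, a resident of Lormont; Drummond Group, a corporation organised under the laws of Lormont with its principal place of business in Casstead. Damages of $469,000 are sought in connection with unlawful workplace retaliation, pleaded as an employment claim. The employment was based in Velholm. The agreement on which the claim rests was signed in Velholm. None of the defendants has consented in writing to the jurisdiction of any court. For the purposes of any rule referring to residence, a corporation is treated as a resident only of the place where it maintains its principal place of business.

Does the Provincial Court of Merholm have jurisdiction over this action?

No

The Provincial Court of Merholm:
  (a) The plaintiff resides in Lormont, which is not Merholm, which satisfies one of the alternatives. Condition met.
  (b) The amount in controversy is 469,000 dollars, within the USD 500,000 ceiling. Condition met.
  (c) The claim is an employment claim, not a consumer claim — that alternative is enough. Satisfied.
  (d) The corporate defendant(s) have their principal place of business in Casstead, not Merholm; the claim is an employment claim, not a contract claim; the claim does not concern real property — every alternative fails. The proviso rescues it, though: the amount in controversy is USD 469,000, which meets the $5,000 floor. Met.
  (e) The corporate defendant(s) are organised in Lormont, not Merholm; the operative events occurred in Velholm, not Merholm — every alternative fails. Not met.
  → Not every requirement is met — no jurisdiction.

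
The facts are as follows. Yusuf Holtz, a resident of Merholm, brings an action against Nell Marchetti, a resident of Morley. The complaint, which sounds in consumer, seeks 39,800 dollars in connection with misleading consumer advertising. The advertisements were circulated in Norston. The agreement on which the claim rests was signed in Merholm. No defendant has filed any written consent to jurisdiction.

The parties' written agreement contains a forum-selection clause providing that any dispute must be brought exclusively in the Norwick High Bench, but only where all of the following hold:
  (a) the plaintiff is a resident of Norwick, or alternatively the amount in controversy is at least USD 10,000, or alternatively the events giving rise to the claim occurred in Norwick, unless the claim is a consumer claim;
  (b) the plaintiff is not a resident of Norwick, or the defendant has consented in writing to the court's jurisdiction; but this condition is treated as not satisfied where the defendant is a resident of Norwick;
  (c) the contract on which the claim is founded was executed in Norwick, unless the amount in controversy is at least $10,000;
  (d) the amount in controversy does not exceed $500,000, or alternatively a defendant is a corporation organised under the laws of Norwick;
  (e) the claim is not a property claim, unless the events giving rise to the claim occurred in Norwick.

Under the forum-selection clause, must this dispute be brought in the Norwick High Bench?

The Norwick High Bench:
  (a) The amount in controversy is USD 39,800, which meets the USD 10,000 floor, so one alternative holds. Satisfied.
  (b) The plaintiff resides in Merholm, which is not Norwick — that alternative is enough. And the carve-out is inapplicable — the defendant resides in Morley, not Norwick. Condition met.
  (c) The contract was executed in Merholm, not Norwick. But the amount in controversy is USD 39,800, which meets the $10,000 floor, and the 'unless' clause therefore excuses the requirement. Condition met.
  (d) The amount in controversy is $39,800, within the 500,000 dollars ceiling, so this disjunct is met. Met.
  (e) The claim is a consumer claim, not a property claim. Satisfied.
  → The clause applies.

Yes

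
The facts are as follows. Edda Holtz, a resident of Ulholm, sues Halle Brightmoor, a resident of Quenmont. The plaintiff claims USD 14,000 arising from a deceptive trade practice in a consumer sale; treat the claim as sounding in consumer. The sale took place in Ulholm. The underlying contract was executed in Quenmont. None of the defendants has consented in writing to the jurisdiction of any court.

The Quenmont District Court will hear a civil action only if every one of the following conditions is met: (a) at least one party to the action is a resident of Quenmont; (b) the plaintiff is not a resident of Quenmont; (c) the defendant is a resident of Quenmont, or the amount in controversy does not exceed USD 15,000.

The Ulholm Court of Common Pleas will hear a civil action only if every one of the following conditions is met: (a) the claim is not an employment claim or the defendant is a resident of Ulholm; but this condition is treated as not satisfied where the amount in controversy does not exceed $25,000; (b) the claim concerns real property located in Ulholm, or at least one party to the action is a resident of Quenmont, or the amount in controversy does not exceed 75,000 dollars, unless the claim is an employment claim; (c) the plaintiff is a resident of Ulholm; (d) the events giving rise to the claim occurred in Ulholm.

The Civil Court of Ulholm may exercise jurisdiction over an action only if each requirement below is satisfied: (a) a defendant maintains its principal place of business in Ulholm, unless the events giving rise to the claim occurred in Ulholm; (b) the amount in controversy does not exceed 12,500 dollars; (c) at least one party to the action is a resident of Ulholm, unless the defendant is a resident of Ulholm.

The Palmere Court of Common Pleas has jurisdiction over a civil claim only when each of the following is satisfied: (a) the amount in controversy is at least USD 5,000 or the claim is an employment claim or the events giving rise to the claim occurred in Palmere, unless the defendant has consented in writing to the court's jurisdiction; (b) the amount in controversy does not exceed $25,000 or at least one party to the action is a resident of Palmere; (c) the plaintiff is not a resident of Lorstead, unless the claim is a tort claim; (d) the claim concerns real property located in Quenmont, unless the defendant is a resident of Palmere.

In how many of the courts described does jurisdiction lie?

The Quenmont District Court:
  (a) Halle Brightmoor resides in Quenmont. Condition met.
  (b) The plaintiff resides in Ulholm, which is not Quenmont. Met.
  (c) The defendant resides in Quenmont, so one alternative holds. Met.
  → Jurisdiction lies.
The Ulholm Court of Common Pleas:
  (a) The claim is a consumer claim, not an employment claim — that alternative is enough. But the amount in controversy is USD 14,000, within the $25,000 ceiling, triggering the carve-out and defeating this condition. Not met.
  (b) Halle Brightmoor resides in Quenmont, so one alternative holds. Met.
  (c) The plaintiff resides in Ulholm. Condition met.
  (d) The operative events occurred in Ulholm. Satisfied.
  → Not every requirement is met — no jurisdiction.
The Civil Court of Ulholm:
  (a) No defendant is a corporation. The proviso rescues it, though: the operative events occurred in Ulholm. Met.
  (b) The amount in controversy is $14,000, above the 12,500 dollars ceiling. Not satisfied.
  (c) Edda Holtz resides in Ulholm. Met.
  → At least one condition fails; no jurisdiction.
The Palmere Court of Common Pleas:
  (a) The amount in controversy is USD 14,000, which meets the USD 5,000 floor, so one alternative holds. Satisfied.
  (b) The amount in controversy is $14,000, within the USD 25,000 ceiling, which satisfies one of the alternatives. Satisfied.
  (c) The plaintiff resides in Ulholm, which is not Lorstead. Satisfied.
  (d) The claim does not concern real property. And the defendant resides in Quenmont, not Palmere, so the proviso does not save it. Fails.
  → The court lacks jurisdiction.
Courts with jurisdiction: the Quenmont District Court — 1 in total.

1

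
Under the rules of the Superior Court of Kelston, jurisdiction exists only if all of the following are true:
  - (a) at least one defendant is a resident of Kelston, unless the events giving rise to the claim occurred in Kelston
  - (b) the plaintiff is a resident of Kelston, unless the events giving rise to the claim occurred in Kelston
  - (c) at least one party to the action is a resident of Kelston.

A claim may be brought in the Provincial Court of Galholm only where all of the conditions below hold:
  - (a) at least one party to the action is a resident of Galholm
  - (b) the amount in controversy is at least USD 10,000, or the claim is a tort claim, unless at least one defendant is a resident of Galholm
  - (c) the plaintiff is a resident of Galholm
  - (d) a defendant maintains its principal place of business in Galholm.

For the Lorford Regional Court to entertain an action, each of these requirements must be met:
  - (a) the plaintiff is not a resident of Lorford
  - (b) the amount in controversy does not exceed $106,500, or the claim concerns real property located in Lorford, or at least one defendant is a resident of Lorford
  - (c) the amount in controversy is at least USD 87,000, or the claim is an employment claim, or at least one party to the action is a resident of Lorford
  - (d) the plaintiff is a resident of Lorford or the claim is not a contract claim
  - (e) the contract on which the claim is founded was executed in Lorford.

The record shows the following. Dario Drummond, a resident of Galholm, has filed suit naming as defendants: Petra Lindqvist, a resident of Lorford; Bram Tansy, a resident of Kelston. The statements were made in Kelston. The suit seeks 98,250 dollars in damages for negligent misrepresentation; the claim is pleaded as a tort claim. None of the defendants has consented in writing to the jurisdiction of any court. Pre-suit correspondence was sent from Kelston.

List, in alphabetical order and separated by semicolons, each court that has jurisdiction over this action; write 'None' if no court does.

The Superior Court of Kelston:
  (a) Bram Tansy resides in Kelston. Condition met.
  (b) The plaintiff resides in Galholm, not Kelston. But the operative events occurred in Kelston, and the 'unless' clause therefore excuses the requirement. Satisfied.
  (c) Bram Tansy resides in Kelston. Condition met.
  → All conditions met; jurisdiction exists.
The Provincial Court of Galholm:
  (a) Dario Drummond resides in Galholm. Condition met.
  (b) The amount in controversy is 98,250 dollars, which meets the USD 10,000 floor, so one alternative holds. Met.
  (c) The plaintiff resides in Galholm. Condition met.
  (d) No defendant is a corporation. Condition not met.
  → The court lacks jurisdiction.
The Lorford Regional Court:
  (a) The plaintiff resides in Galholm, which is not Lorford. Met.
  (b) The amount in controversy is $98,250, within the USD 106,500 ceiling, so one alternative holds. Condition met.
  (c) The amount in controversy is 98,250 dollars, which meets the $87,000 floor, which satisfies one of the alternatives. Condition met.
  (d) The claim is a tort claim, not a contract claim — that alternative is enough. Satisfied.
  (e) No contract (and hence no place of execution) is alleged. Not met.
  → The court lacks jurisdiction.

the Superior Court of Kelston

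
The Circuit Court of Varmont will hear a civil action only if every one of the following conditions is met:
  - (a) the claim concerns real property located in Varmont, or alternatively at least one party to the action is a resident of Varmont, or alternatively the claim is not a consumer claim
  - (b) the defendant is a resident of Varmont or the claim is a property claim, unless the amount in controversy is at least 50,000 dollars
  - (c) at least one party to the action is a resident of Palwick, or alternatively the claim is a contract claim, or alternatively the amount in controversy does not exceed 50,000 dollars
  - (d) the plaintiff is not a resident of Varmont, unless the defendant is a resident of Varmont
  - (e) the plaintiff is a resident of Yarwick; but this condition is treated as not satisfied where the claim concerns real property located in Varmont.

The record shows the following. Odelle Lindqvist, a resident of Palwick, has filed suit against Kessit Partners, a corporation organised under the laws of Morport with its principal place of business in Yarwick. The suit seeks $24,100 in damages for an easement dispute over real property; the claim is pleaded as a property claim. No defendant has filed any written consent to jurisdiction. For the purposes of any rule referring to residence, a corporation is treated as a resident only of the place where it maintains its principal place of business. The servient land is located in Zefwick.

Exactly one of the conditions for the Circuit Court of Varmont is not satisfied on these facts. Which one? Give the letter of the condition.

The Circuit Court of Varmont:
  (a) The claim is a property claim, not a consumer claim, so one alternative holds. Met.
  (b) The claim is a property claim, so this disjunct is met. Met.
  (c) Odelle Lindqvist resides in Palwick, so this disjunct is met. Satisfied.
  (d) The plaintiff resides in Palwick, which is not Varmont. Condition met.
  (e) The plaintiff resides in Palwick, not Yarwick. Not satisfied.
Only condition (e) fails.

(e)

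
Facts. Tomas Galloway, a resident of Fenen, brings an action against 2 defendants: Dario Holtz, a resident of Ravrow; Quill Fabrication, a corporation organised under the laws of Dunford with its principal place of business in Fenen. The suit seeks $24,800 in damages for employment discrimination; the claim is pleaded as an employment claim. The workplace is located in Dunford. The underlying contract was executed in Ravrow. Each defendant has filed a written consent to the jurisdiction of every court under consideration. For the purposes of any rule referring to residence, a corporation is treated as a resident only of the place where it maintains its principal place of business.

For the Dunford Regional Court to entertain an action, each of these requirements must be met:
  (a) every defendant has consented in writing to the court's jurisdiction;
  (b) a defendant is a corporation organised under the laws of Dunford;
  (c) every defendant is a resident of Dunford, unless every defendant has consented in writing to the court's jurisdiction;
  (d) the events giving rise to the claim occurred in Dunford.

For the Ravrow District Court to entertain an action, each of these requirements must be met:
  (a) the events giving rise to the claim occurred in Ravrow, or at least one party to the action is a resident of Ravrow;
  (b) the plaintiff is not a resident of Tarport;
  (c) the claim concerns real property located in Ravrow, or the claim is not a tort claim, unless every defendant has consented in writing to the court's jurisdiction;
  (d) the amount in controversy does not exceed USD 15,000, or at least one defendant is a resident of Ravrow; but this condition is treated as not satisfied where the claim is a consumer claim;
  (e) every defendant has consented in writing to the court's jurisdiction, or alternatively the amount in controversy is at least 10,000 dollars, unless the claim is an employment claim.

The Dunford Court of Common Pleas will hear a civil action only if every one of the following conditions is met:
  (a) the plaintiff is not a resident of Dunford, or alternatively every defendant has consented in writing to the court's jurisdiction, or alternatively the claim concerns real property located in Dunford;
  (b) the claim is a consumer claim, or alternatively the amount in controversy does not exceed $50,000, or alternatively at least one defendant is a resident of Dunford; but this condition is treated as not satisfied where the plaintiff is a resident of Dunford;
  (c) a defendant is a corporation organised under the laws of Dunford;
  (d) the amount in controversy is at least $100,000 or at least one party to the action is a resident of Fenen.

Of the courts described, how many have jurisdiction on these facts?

3

The Dunford Regional Court:
  (a) Every defendant has filed written consent. Met.
  (b) Quill Fabrication is organised under the laws of Dunford. Condition met.
  (c) The defendants reside as follows — Dario Holtz in Ravrow, Quill Fabrication in Fenen — not all in Dunford. However, every defendant has filed written consent, so the 'unless' proviso supplies this condition. Satisfied.
  (d) The operative events occurred in Dunford. Condition met.
  → Every requirement is satisfied — jurisdiction.
The Ravrow District Court:
  (a) Dario Holtz resides in Ravrow, so one alternative holds. Met.
  (b) The plaintiff resides in Fenen, which is not Tarport. Satisfied.
  (c) The claim is an employment claim, not a tort claim, which satisfies one of the alternatives. Satisfied.
  (d) Dario Holtz resides in Ravrow, which satisfies one of the alternatives. The exception is not triggered, since the claim is an employment claim, not a consumer claim. Condition met.
  (e) Every defendant has filed written consent, so one alternative holds. Condition met.
  → All conditions met; jurisdiction exists.
The Dunford Court of Common Pleas:
  (a) The plaintiff resides in Fenen, which is not Dunford, so one alternative holds. Met.
  (b) The amount in controversy is USD 24,800, within the 50,000 dollars ceiling, so this disjunct is met. The exception is not triggered, since the plaintiff resides in Fenen, not Dunford. Satisfied.
  (c) Quill Fabrication is organised under the laws of Dunford. Met.
  (d) Tomas Galloway resides in Fenen, which satisfies one of the alternatives. Satisfied.
  → Jurisdiction lies.
Courts with jurisdiction: the Dunford Regional Court, the Ravrow District Court, the Dunford Court of Common Pleas — 3 in total.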